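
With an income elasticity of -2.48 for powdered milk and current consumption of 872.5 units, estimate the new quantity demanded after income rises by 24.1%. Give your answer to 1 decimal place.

351.0

%ΔQ ≈ η × %ΔI = -2.48 × 24.1% = -59.768%.
New Q ≈ 872.5 × (1 − 0.59768) = 351.0.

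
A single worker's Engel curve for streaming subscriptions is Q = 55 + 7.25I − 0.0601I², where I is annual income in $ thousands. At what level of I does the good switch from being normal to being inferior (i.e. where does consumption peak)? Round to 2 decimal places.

60.32

dQ/dI = 7.25 − 0.1202I.
The good is inferior where dQ/dI < 0. Setting dQ/dI = 0 gives I = 7.25 / 0.1202 = 60.32.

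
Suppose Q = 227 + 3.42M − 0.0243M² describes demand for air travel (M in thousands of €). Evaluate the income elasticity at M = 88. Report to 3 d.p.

-0.222

At M = 88: Q = 339.7808.
dQ/dM = 3.42 − 0.0486M = -0.85680.
η = (dQ/dM)·(M/Q) = -0.85680 × (88/339.7808) = -0.222.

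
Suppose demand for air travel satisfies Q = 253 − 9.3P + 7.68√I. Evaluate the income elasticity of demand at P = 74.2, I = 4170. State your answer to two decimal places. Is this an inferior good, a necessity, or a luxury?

At P = 74.2, I = 4170: Q = 58.880.
Holding P constant, ∂Q/∂I = 7.68/(2√I) = 0.0594652.
η_I = (∂Q/∂I)·(I/Q) = 0.0594652 × (4170/58.880) = 4.21.
Since η > 1, this is a luxury.

4.21 (luxury)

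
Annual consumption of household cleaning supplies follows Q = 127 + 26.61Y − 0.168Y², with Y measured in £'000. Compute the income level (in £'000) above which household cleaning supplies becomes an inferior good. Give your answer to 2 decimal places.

79.20

dQ/dY = 26.61 − 0.336Y.
The good is inferior where dQ/dY < 0. Setting dQ/dY = 0 gives Y = 26.61 / 0.336 = 79.20.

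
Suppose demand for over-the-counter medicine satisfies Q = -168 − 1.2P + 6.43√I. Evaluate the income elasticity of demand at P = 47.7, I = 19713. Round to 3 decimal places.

0.666

At P = 47.7, I = 19713: Q = 677.551.
Holding P constant, ∂Q/∂I = 6.43/(2√I) = 0.0228984.
η_I = (∂Q/∂I)·(I/Q) = 0.0228984 × (19713/677.551) = 0.666.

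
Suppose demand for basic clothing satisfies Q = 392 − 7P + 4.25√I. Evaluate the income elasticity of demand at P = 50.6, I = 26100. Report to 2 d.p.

0.47

At P = 50.6, I = 26100: Q = 724.409.
Holding P constant, ∂Q/∂I = 4.25/(2√I) = 0.0131534.
η_I = (∂Q/∂I)·(I/Q) = 0.0131534 × (26100/724.409) = 0.47.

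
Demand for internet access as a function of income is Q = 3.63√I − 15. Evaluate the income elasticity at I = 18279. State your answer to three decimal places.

At I = 18279: Q = 475.775.
dQ/dI = 3.63/(2√I) = 0.0134246 at this income.
η = (dQ/dI)·(I/Q) = 0.0134246 × (18279/475.775) = 0.516.

0.516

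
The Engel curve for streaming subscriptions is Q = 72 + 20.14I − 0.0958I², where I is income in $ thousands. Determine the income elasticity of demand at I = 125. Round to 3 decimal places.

At I = 125: Q = 1092.6250.
dQ/dI = 20.14 − 0.1916I = -3.81000.
η = (dQ/dI)·(I/Q) = -3.81000 × (125/1092.6250) = -0.436.

-0.436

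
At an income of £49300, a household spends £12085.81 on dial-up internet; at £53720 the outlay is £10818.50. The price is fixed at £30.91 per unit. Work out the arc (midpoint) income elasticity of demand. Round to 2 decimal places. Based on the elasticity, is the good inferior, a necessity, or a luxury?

-1.29 (inferior good)

With a constant price, Q₁ = 12085.81/30.91 = 391.000 and Q₂ = 10818.50/30.91 = 350.000 (equivalently, work directly with expenditure since P cancels).
Midpoint %ΔQ = (10818.50 − 12085.81)/11452.16 = -0.11066; midpoint %ΔI = (53720 − 49300)/51510 = 0.08581.
η = -0.11066 / 0.08581 = -1.29.
η < 0 ⇒ inferior good.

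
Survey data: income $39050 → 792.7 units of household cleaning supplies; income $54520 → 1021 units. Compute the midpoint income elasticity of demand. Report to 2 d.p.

0.76

ΔQ = 1021 − 792.7 = 228.3; midpoint Q̄ = (792.7 + 1021)/2 = 906.85.
ΔI = 54520 − 39050 = 15470; midpoint Ī = (39050 + 54520)/2 = 46785.
η = (ΔQ/Q̄) ÷ (ΔI/Ī) = (228.3/906.85) ÷ (15470/46785) = 0.76.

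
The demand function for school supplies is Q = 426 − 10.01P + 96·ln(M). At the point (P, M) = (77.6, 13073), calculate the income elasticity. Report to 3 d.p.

0.172

At P = 77.6, M = 13073: Q = 559.141.
Holding P constant, ∂Q/∂M = 96/M = 0.00734338.
η_M = (∂Q/∂M)·(M/Q) = 0.00734338 × (13073/559.141) = 0.172.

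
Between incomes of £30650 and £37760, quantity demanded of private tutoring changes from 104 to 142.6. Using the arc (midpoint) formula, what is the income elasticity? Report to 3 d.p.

1.506

ΔQ = 142.6 − 104 = 38.6; midpoint Q̄ = (104 + 142.6)/2 = 123.3.
ΔI = 37760 − 30650 = 7110; midpoint Ī = (30650 + 37760)/2 = 34205.
η = (ΔQ/Q̄) ÷ (ΔI/Ī) = (38.6/123.3) ÷ (7110/34205) = 1.506.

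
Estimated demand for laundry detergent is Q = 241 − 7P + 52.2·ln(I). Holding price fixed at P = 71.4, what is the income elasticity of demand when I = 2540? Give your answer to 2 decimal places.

At P = 71.4, I = 2540: Q = 150.444.
Holding P constant, ∂Q/∂I = 52.2/I = 0.0205512.
η_I = (∂Q/∂I)·(I/Q) = 0.0205512 × (2540/150.444) = 0.35.

0.35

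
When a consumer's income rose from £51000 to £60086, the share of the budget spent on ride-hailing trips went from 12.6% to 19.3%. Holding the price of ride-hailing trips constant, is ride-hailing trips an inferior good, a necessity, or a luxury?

luxury

The budget share rises as income rises, so η > 1.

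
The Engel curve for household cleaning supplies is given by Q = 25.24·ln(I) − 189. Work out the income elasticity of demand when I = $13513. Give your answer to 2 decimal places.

0.49

At I = 13513: Q = 51.068.
dQ/dI = 25.24/I = 0.00186783 at this income.
η = (dQ/dI)·(I/Q) = 0.00186783 × (13513/51.068) = 0.49.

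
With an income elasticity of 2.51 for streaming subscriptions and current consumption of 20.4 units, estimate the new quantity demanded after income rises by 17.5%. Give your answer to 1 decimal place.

%ΔQ ≈ η × %ΔI = 2.51 × 17.5% = 43.925%.
New Q ≈ 20.4 × (1 + 0.43925) = 29.4.

29.4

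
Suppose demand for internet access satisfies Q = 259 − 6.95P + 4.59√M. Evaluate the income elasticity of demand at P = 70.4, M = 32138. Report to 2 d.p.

0.69

At P = 70.4, M = 32138: Q = 592.573.
Holding P constant, ∂Q/∂M = 4.59/(2√M) = 0.0128019.
η_M = (∂Q/∂M)·(M/Q) = 0.0128019 × (32138/592.573) = 0.69.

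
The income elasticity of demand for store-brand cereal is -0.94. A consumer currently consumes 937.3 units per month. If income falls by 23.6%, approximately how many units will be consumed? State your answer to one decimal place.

1145.2

%ΔQ ≈ η × %ΔI = -0.94 × (-23.6%) = 22.184%.
New Q ≈ 937.3 × (1 + 0.22184) = 1145.2.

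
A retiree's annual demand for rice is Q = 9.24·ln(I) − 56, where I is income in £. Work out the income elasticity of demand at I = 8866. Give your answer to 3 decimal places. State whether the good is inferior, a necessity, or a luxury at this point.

0.330 (necessity)

At I = 8866: Q = 27.991.
dQ/dI = 9.24/I = 0.00104218 at this income.
η = (dQ/dI)·(I/Q) = 0.00104218 × (8866/27.991) = 0.330.
Since 0 < η < 1, the good is a necessity.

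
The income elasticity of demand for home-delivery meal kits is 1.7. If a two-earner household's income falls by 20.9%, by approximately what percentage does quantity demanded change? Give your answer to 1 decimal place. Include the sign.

%ΔQ ≈ η × %ΔI = 1.7 × (-20.9%) = -35.5%.

-35.5%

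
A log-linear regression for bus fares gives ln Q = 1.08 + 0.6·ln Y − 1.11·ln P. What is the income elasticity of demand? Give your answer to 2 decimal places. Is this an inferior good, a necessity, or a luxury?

0.60 (necessity)

In a log-linear demand, the coefficient on ln Y is the income elasticity.
So η = 0.60.
0 < η < 1 ⇒ necessity.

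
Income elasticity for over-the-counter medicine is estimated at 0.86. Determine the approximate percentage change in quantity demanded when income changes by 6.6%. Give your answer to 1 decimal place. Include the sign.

5.7%

%ΔQ ≈ η × %ΔI = 0.86 × 6.6% = 5.7%.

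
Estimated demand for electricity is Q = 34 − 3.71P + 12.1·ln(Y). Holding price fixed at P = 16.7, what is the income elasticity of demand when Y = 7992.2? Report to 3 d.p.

0.150

At P = 16.7, Y = 7992.2: Q = 80.776.
Holding P constant, ∂Q/∂Y = 12.1/Y = 0.00151398.
η_Y = (∂Q/∂Y)·(Y/Q) = 0.00151398 × (7992.2/80.776) = 0.150.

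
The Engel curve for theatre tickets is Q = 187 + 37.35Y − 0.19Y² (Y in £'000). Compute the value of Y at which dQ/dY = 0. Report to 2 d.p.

dQ/dY = 37.35 − 0.38Y.
The good is inferior where dQ/dY < 0. Setting dQ/dY = 0 gives Y = 37.35 / 0.38 = 98.29.

98.29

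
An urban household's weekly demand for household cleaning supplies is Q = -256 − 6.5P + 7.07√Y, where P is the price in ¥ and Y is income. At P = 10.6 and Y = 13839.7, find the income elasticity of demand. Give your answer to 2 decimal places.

At P = 10.6, Y = 13839.7: Q = 506.831.
Holding P constant, ∂Q/∂Y = 7.07/(2√Y) = 0.0300487.
η_Y = (∂Q/∂Y)·(Y/Q) = 0.0300487 × (13839.7/506.831) = 0.82.

0.82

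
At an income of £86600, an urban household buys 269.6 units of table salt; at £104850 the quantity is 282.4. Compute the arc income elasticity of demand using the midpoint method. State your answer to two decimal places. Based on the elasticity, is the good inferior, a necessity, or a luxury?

ΔQ = 282.4 − 269.6 = 12.8; midpoint Q̄ = (269.6 + 282.4)/2 = 276.
ΔI = 104850 − 86600 = 18250; midpoint Ī = (86600 + 104850)/2 = 95725.
η = (ΔQ/Q̄) ÷ (ΔI/Ī) = (12.8/276) ÷ (18250/95725) = 0.24.
0 < η < 1 ⇒ necessity.

0.24 (necessity)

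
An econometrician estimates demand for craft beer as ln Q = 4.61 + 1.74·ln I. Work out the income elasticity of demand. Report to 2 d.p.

In a log-linear demand, the coefficient on ln I is the income elasticity.
So η = 1.74.

1.74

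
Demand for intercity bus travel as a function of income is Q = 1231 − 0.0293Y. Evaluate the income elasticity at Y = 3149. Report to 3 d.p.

At Y = 3149: Q = 1138.734.
dQ/dY = −0.0293.
η = (dQ/dY)·(Y/Q) = -0.0293 × (3149/1138.734) = -0.081.

-0.081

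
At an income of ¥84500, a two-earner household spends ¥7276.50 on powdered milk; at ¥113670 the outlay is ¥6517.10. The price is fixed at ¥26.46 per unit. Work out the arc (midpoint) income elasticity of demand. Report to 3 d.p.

With a constant price, Q₁ = 7276.50/26.46 = 275.000 and Q₂ = 6517.10/26.46 = 246.300 (equivalently, work directly with expenditure since P cancels).
Midpoint %ΔQ = (6517.10 − 7276.50)/6896.80 = -0.11011; midpoint %ΔI = (113670 − 84500)/99085 = 0.29439.
η = -0.11011 / 0.29439 = -0.374.

-0.374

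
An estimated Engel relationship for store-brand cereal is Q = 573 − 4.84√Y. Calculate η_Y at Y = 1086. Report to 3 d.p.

At Y = 1086: Q = 413.500.
dQ/dY = -4.84/(2√Y) = -0.0734346 at this income.
η = (dQ/dY)·(Y/Q) = -0.0734346 × (1086/413.500) = -0.193.

-0.193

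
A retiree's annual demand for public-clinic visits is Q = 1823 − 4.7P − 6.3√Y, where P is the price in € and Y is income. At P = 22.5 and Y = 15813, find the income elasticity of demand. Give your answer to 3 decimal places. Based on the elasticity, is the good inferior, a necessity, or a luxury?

At P = 22.5, Y = 15813: Q = 925.027.
Holding P constant, ∂Q/∂Y = -6.3/(2√Y) = -0.0250498.
η_Y = (∂Q/∂Y)·(Y/Q) = -0.0250498 × (15813/925.027) = -0.428.
Since η < 0, this is an inferior good.

-0.428 (inferior good)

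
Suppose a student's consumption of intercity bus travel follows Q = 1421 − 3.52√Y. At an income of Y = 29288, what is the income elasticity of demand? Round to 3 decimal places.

-0.368

At Y = 29288: Q = 818.596.
dQ/dY = -3.52/(2√Y) = -0.0102841 at this income.
η = (dQ/dY)·(Y/Q) = -0.0102841 × (29288/818.596) = -0.368.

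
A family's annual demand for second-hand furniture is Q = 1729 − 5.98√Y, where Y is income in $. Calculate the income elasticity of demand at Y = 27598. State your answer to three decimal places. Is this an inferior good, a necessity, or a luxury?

At Y = 27598: Q = 735.564.
dQ/dY = -5.98/(2√Y) = -0.0179983 at this income.
η = (dQ/dY)·(Y/Q) = -0.0179983 × (27598/735.564) = -0.675.
Since η < 0, the good is an inferior good.

-0.675 (inferior good)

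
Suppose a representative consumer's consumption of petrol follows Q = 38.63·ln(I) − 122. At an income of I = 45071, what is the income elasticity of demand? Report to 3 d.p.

0.132

At I = 45071: Q = 291.959.
dQ/dI = 38.63/I = 0.000857092 at this income.
η = (dQ/dI)·(I/Q) = 0.000857092 × (45071/291.959) = 0.132.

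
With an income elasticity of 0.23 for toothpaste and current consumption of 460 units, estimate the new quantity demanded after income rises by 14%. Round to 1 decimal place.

474.8

%ΔQ ≈ η × %ΔI = 0.23 × 14% = 3.22%.
New Q ≈ 460 × (1 + 0.0322) = 474.8.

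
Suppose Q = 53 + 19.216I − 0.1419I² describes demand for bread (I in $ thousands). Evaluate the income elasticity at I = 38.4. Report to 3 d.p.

At I = 38.4: Q = 581.6543.
dQ/dI = 19.216 − 0.2838I = 8.31808.
η = (dQ/dI)·(I/Q) = 8.31808 × (38.4/581.6543) = 0.549.

0.549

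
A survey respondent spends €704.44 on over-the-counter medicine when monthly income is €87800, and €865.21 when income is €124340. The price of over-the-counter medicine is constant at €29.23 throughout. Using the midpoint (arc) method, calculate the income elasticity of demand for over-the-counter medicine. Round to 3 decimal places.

0.595

With a constant price, Q₁ = 704.44/29.23 = 24.100 and Q₂ = 865.21/29.23 = 29.600 (equivalently, work directly with expenditure since P cancels).
Midpoint %ΔQ = (865.21 − 704.44)/784.83 = 0.20485; midpoint %ΔI = (124340 − 87800)/106070 = 0.34449.
η = 0.20485 / 0.34449 = 0.595.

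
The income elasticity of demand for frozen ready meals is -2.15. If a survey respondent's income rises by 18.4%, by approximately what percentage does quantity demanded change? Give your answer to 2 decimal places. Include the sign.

-39.56%

%ΔQ ≈ η × %ΔI = -2.15 × 18.4% = -39.56%.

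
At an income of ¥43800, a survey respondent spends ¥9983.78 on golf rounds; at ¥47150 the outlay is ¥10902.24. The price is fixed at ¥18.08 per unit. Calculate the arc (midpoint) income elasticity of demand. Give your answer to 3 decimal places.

With a constant price, Q₁ = 9983.78/18.08 = 552.200 and Q₂ = 10902.24/18.08 = 603.000 (equivalently, work directly with expenditure since P cancels).
Midpoint %ΔQ = (10902.24 − 9983.78)/10443.01 = 0.08795; midpoint %ΔI = (47150 − 43800)/45475 = 0.07367.
η = 0.08795 / 0.07367 = 1.194.

1.194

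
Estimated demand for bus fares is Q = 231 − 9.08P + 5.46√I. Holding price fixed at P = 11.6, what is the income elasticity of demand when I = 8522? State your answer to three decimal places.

At P = 11.6, I = 8522: Q = 629.710.
Holding P constant, ∂Q/∂I = 5.46/(2√I) = 0.0295728.
η_I = (∂Q/∂I)·(I/Q) = 0.0295728 × (8522/629.710) = 0.400.

0.400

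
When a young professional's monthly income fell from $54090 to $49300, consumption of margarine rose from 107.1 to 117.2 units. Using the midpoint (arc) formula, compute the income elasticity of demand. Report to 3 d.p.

ΔQ = 117.2 − 107.1 = 10.1; midpoint Q̄ = (107.1 + 117.2)/2 = 112.15.
ΔI = 49300 − 54090 = -4790; midpoint Ī = (54090 + 49300)/2 = 51695.
η = (ΔQ/Q̄) ÷ (ΔI/Ī) = (10.1/112.15) ÷ (-4790/51695) = -0.972.

-0.972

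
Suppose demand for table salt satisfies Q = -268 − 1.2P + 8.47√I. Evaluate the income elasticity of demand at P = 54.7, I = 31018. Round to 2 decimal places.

At P = 54.7, I = 31018: Q = 1158.090.
Holding P constant, ∂Q/∂I = 8.47/(2√I) = 0.0240462.
η_I = (∂Q/∂I)·(I/Q) = 0.0240462 × (31018/1158.090) = 0.64.

0.64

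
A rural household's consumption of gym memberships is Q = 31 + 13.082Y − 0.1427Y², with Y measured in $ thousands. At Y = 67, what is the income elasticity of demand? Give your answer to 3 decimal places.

-1.516

At Y = 67: Q = 266.9137.
dQ/dY = 13.082 − 0.2854Y = -6.03980.
η = (dQ/dY)·(Y/Q) = -6.03980 × (67/266.9137) = -1.516.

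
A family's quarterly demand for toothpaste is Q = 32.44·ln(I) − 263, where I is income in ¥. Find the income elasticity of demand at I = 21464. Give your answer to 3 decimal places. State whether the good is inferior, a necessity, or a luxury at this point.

At I = 21464: Q = 60.561.
dQ/dI = 32.44/I = 0.00151137 at this income.
η = (dQ/dI)·(I/Q) = 0.00151137 × (21464/60.561) = 0.536.
Since 0 < η < 1, the good is a necessity.

0.536 (necessity)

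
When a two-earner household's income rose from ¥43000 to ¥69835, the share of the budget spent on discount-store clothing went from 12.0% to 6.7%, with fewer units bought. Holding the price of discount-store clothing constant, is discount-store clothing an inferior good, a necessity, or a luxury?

Quantity demanded falls as income rises, so η < 0.

inferior good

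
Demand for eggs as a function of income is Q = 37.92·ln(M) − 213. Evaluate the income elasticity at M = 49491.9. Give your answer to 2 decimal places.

At M = 49491.9: Q = 196.899.
dQ/dM = 37.92/M = 0.000766186 at this income.
η = (dQ/dM)·(M/Q) = 0.000766186 × (49491.9/196.899) = 0.19.

0.19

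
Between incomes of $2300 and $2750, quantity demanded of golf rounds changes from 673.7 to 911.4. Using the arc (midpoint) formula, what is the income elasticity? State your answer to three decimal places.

ΔQ = 911.4 − 673.7 = 237.7; midpoint Q̄ = (673.7 + 911.4)/2 = 792.55.
ΔI = 2750 − 2300 = 450; midpoint Ī = (2300 + 2750)/2 = 2525.
η = (ΔQ/Q̄) ÷ (ΔI/Ī) = (237.7/792.55) ÷ (450/2525) = 1.683.

1.683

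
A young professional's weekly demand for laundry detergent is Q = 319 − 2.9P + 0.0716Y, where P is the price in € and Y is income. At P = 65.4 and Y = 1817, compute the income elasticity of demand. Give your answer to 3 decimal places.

0.501

At P = 65.4, Y = 1817: Q = 259.437.
Holding P constant, ∂Q/∂Y = 0.0716.
η_Y = (∂Q/∂Y)·(Y/Q) = 0.0716 × (1817/259.437) = 0.501.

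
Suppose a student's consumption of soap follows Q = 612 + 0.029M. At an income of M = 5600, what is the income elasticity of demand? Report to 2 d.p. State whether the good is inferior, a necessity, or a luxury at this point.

At M = 5600: Q = 774.400.
dQ/dM = 0.029.
η = (dQ/dM)·(M/Q) = 0.029 × (5600/774.400) = 0.21.
Since 0 < η < 1, the good is a necessity.

0.21 (necessity)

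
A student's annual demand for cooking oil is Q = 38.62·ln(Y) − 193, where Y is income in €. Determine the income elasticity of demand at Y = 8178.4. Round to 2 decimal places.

At Y = 8178.4: Q = 154.937.
dQ/dY = 38.62/Y = 0.0047222 at this income.
η = (dQ/dY)·(Y/Q) = 0.0047222 × (8178.4/154.937) = 0.25.

0.25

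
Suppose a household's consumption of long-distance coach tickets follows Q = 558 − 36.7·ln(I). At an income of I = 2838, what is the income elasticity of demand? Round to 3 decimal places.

-0.138

At I = 2838: Q = 266.204.
dQ/dI = -36.7/I = -0.0129316 at this income.
η = (dQ/dI)·(I/Q) = -0.0129316 × (2838/266.204) = -0.138.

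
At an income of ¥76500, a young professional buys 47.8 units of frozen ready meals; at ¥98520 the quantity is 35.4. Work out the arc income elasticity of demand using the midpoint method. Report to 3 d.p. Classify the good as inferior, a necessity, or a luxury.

ΔQ = 35.4 − 47.8 = -12.4; midpoint Q̄ = (47.8 + 35.4)/2 = 41.6.
ΔI = 98520 − 76500 = 22020; midpoint Ī = (76500 + 98520)/2 = 87510.
η = (ΔQ/Q̄) ÷ (ΔI/Ī) = (-12.4/41.6) ÷ (22020/87510) = -1.185.
η < 0 ⇒ inferior good.

-1.185 (inferior good)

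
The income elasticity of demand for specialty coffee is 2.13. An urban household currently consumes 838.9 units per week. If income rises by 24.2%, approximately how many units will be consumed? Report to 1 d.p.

%ΔQ ≈ η × %ΔI = 2.13 × 24.2% = 51.546%.
New Q ≈ 838.9 × (1 + 0.51546) = 1271.3.

1271.3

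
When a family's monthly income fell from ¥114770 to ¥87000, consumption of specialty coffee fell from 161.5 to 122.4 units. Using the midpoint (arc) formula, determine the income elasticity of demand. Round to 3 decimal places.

1.001

ΔQ = 122.4 − 161.5 = -39.1; midpoint Q̄ = (161.5 + 122.4)/2 = 141.95.
ΔI = 87000 − 114770 = -27770; midpoint Ī = (114770 + 87000)/2 = 100885.
η = (ΔQ/Q̄) ÷ (ΔI/Ī) = (-39.1/141.95) ÷ (-27770/100885) = 1.001.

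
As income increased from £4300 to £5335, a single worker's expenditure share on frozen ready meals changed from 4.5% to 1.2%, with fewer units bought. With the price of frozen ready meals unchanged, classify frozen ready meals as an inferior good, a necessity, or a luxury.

Quantity demanded falls as income rises, so η < 0.

inferior good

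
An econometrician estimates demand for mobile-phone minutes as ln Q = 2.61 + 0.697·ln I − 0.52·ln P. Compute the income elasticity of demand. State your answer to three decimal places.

0.697

In a log-linear demand, the coefficient on ln I is the income elasticity.
So η = 0.697.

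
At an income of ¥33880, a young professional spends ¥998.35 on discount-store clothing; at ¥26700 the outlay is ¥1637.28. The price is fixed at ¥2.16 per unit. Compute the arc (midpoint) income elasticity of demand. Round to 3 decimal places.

-2.045

With a constant price, Q₁ = 998.35/2.16 = 462.199 and Q₂ = 1637.28/2.16 = 758.000 (equivalently, work directly with expenditure since P cancels).
Midpoint %ΔQ = (1637.28 − 998.35)/1317.82 = 0.48484; midpoint %ΔI = (26700 − 33880)/30290 = -0.23704.
η = 0.48484 / -0.23704 = -2.045.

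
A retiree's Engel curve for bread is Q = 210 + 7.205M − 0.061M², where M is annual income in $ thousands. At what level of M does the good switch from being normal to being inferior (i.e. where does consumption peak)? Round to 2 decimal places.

dQ/dM = 7.205 − 0.122M.
The good is inferior where dQ/dM < 0. Setting dQ/dM = 0 gives M = 7.205 / 0.122 = 59.06.

59.06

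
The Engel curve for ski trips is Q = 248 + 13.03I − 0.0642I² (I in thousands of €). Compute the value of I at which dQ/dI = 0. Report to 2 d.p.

101.48

dQ/dI = 13.03 − 0.1284I.
The good is inferior where dQ/dI < 0. Setting dQ/dI = 0 gives I = 13.03 / 0.1284 = 101.48.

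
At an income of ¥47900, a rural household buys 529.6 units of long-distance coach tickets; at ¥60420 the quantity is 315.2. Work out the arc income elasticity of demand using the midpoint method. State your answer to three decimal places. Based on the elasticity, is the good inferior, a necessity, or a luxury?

-2.196 (inferior good)

ΔQ = 315.2 − 529.6 = -214.4; midpoint Q̄ = (529.6 + 315.2)/2 = 422.4.
ΔI = 60420 − 47900 = 12520; midpoint Ī = (47900 + 60420)/2 = 54160.
η = (ΔQ/Q̄) ÷ (ΔI/Ī) = (-214.4/422.4) ÷ (12520/54160) = -2.196.
η < 0 ⇒ inferior good.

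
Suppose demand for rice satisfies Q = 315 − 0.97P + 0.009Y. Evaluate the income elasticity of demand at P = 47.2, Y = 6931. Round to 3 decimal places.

At P = 47.2, Y = 6931: Q = 331.595.
Holding P constant, ∂Q/∂Y = 0.009.
η_Y = (∂Q/∂Y)·(Y/Q) = 0.009 × (6931/331.595) = 0.188.

0.188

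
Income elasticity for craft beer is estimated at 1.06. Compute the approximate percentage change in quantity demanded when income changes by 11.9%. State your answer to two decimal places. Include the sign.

12.61%

%ΔQ ≈ η × %ΔI = 1.06 × 11.9% = 12.61%.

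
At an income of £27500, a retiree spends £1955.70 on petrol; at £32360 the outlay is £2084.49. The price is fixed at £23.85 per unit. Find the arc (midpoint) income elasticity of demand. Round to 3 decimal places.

0.393

With a constant price, Q₁ = 1955.70/23.85 = 82.000 and Q₂ = 2084.49/23.85 = 87.400 (equivalently, work directly with expenditure since P cancels).
Midpoint %ΔQ = (2084.49 − 1955.70)/2020.09 = 0.06375; midpoint %ΔI = (32360 − 27500)/29930 = 0.16238.
η = 0.06375 / 0.16238 = 0.393.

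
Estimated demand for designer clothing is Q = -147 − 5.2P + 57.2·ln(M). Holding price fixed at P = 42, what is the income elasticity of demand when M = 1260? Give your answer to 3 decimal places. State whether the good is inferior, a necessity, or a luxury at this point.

At P = 42, M = 1260: Q = 42.943.
Holding P constant, ∂Q/∂M = 57.2/M = 0.0453968.
η_M = (∂Q/∂M)·(M/Q) = 0.0453968 × (1260/42.943) = 1.332.
Since η > 1, this is a luxury.

1.332 (luxury)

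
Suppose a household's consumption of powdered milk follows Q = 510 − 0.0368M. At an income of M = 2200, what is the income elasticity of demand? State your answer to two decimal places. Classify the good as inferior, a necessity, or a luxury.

-0.19 (inferior good)

At M = 2200: Q = 429.040.
dQ/dM = −0.0368.
η = (dQ/dM)·(M/Q) = -0.0368 × (2200/429.040) = -0.19.
Since η < 0, the good is an inferior good.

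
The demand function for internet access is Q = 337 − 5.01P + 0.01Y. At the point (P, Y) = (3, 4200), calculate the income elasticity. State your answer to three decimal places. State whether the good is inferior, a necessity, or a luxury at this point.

0.115 (necessity)

At P = 3, Y = 4200: Q = 363.970.
Holding P constant, ∂Q/∂Y = 0.01.
η_Y = (∂Q/∂Y)·(Y/Q) = 0.01 × (4200/363.970) = 0.115.
Since 0 < η < 1, this is a necessity.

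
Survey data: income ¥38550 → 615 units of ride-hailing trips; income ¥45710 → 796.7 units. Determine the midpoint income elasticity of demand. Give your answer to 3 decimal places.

ΔQ = 796.7 − 615 = 181.7; midpoint Q̄ = (615 + 796.7)/2 = 705.85.
ΔI = 45710 − 38550 = 7160; midpoint Ī = (38550 + 45710)/2 = 42130.
η = (ΔQ/Q̄) ÷ (ΔI/Ī) = (181.7/705.85) ÷ (7160/42130) = 1.515.

1.515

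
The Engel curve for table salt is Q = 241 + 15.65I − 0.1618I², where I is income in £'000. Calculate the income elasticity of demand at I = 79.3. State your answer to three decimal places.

At I = 79.3: Q = 464.5673.
dQ/dI = 15.65 − 0.3236I = -10.01148.
η = (dQ/dI)·(I/Q) = -10.01148 × (79.3/464.5673) = -1.709.

-1.709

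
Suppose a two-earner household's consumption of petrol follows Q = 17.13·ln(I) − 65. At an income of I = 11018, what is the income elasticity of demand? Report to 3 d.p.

At I = 11018: Q = 94.434.
dQ/dI = 17.13/I = 0.00155473 at this income.
η = (dQ/dI)·(I/Q) = 0.00155473 × (11018/94.434) = 0.181.

0.181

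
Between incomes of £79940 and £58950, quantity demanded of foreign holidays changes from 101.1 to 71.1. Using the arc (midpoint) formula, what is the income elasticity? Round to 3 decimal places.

1.153

ΔQ = 71.1 − 101.1 = -30; midpoint Q̄ = (101.1 + 71.1)/2 = 86.1.
ΔI = 58950 − 79940 = -20990; midpoint Ī = (79940 + 58950)/2 = 69445.
η = (ΔQ/Q̄) ÷ (ΔI/Ī) = (-30/86.1) ÷ (-20990/69445) = 1.153.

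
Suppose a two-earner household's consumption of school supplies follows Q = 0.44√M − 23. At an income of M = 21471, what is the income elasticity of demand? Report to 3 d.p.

0.777

At M = 21471: Q = 41.473.
dQ/dM = 0.44/(2√M) = 0.0015014 at this income.
η = (dQ/dM)·(M/Q) = 0.0015014 × (21471/41.473) = 0.777.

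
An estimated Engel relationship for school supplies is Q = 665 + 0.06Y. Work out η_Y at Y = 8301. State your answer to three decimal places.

0.428

At Y = 8301: Q = 1163.060.
dQ/dY = 0.06.
η = (dQ/dY)·(Y/Q) = 0.06 × (8301/1163.060) = 0.428.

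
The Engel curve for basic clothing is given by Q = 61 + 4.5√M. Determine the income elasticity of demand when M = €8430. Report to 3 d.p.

At M = 8430: Q = 474.168.
dQ/dM = 4.5/(2√M) = 0.0245058 at this income.
η = (dQ/dM)·(M/Q) = 0.0245058 × (8430/474.168) = 0.436.

0.436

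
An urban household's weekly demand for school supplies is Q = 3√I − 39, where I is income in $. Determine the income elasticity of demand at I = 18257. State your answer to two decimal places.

0.55

At I = 18257: Q = 366.355.
dQ/dI = 3/(2√I) = 0.0111014 at this income.
η = (dQ/dI)·(I/Q) = 0.0111014 × (18257/366.355) = 0.55.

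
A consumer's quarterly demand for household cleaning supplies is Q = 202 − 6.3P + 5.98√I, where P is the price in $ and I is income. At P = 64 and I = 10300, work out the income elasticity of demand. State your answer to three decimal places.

At P = 64, I = 10300: Q = 405.704.
Holding P constant, ∂Q/∂I = 5.98/(2√I) = 0.0294613.
η_I = (∂Q/∂I)·(I/Q) = 0.0294613 × (10300/405.704) = 0.748.

0.748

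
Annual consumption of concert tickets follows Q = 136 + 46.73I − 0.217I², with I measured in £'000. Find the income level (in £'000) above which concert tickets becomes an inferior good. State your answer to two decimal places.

dQ/dI = 46.73 − 0.434I.
The good is inferior where dQ/dI < 0. Setting dQ/dI = 0 gives I = 46.73 / 0.434 = 107.67.

107.67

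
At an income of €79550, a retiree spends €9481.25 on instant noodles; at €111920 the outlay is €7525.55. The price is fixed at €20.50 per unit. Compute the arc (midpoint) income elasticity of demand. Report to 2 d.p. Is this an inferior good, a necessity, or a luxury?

-0.68 (inferior good)

With a constant price, Q₁ = 9481.25/20.50 = 462.500 and Q₂ = 7525.55/20.50 = 367.100 (equivalently, work directly with expenditure since P cancels).
Midpoint %ΔQ = (7525.55 − 9481.25)/8503.40 = -0.22999; midpoint %ΔI = (111920 − 79550)/95735 = 0.33812.
η = -0.22999 / 0.33812 = -0.68.
η < 0 ⇒ inferior good.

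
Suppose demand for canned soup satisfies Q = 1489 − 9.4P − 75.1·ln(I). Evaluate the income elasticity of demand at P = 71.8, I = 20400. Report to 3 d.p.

-1.091

At P = 71.8, I = 20400: Q = 68.841.
Holding P constant, ∂Q/∂I = -75.1/I = -0.00368137.
η_I = (∂Q/∂I)·(I/Q) = -0.00368137 × (20400/68.841) = -1.091.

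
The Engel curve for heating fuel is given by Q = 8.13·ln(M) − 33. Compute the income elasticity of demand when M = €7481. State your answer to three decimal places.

At M = 7481: Q = 39.521.
dQ/dM = 8.13/M = 0.00108675 at this income.
η = (dQ/dM)·(M/Q) = 0.00108675 × (7481/39.521) = 0.206.

0.206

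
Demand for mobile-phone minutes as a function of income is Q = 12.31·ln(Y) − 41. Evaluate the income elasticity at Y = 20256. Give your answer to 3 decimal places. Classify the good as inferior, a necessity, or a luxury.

0.152 (necessity)

At Y = 20256: Q = 81.068.
dQ/dY = 12.31/Y = 0.000607721 at this income.
η = (dQ/dY)·(Y/Q) = 0.000607721 × (20256/81.068) = 0.152.
Since 0 < η < 1, the good is a necessity.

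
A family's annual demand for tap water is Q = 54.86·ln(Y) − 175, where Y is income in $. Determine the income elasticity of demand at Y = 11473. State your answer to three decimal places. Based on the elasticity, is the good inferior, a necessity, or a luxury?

0.162 (necessity)

At Y = 11473: Q = 337.818.
dQ/dY = 54.86/Y = 0.00478166 at this income.
η = (dQ/dY)·(Y/Q) = 0.00478166 × (11473/337.818) = 0.162.
Since 0 < η < 1, the good is a necessity.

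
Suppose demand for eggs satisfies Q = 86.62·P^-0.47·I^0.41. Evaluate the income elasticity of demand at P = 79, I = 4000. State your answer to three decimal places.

0.410

For a multiplicative demand Q = A·P^α·I^β, the income elasticity is β everywhere.
Here β = 0.41, so η = 0.410.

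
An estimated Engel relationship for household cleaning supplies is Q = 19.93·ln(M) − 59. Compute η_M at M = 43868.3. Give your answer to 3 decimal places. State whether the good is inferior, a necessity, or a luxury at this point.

At M = 43868.3: Q = 154.031.
dQ/dM = 19.93/M = 0.000454314 at this income.
η = (dQ/dM)·(M/Q) = 0.000454314 × (43868.3/154.031) = 0.129.
Since 0 < η < 1, the good is a necessity.

0.129 (necessity)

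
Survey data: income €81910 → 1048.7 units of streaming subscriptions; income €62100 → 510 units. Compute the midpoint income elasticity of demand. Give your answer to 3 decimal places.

ΔQ = 510 − 1048.7 = -538.7; midpoint Q̄ = (1048.7 + 510)/2 = 779.35.
ΔI = 62100 − 81910 = -19810; midpoint Ī = (81910 + 62100)/2 = 72005.
η = (ΔQ/Q̄) ÷ (ΔI/Ī) = (-538.7/779.35) ÷ (-19810/72005) = 2.512.

2.512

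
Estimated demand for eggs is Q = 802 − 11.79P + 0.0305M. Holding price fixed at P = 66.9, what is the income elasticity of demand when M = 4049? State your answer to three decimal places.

0.903

At P = 66.9, M = 4049: Q = 136.744.
Holding P constant, ∂Q/∂M = 0.0305.
η_M = (∂Q/∂M)·(M/Q) = 0.0305 × (4049/136.744) = 0.903.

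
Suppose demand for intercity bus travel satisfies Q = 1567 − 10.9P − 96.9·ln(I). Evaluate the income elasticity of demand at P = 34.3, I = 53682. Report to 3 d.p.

-0.703

At P = 34.3, I = 53682: Q = 137.808.
Holding P constant, ∂Q/∂I = -96.9/I = -0.00180507.
η_I = (∂Q/∂I)·(I/Q) = -0.00180507 × (53682/137.808) = -0.703.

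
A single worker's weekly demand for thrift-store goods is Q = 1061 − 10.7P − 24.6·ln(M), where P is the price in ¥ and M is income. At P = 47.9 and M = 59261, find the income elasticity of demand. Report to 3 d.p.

-0.088

At P = 47.9, M = 59261: Q = 278.123.
Holding P constant, ∂Q/∂M = -24.6/M = -0.000415113.
η_M = (∂Q/∂M)·(M/Q) = -0.000415113 × (59261/278.123) = -0.088.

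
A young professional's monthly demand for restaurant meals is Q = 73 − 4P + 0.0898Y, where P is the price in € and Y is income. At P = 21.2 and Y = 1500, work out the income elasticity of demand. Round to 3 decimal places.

1.096

At P = 21.2, Y = 1500: Q = 122.900.
Holding P constant, ∂Q/∂Y = 0.0898.
η_Y = (∂Q/∂Y)·(Y/Q) = 0.0898 × (1500/122.900) = 1.096.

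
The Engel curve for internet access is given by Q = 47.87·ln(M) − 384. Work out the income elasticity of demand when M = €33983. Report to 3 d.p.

0.415

At M = 33983: Q = 115.457.
dQ/dM = 47.87/M = 0.00140865 at this income.
η = (dQ/dM)·(M/Q) = 0.00140865 × (33983/115.457) = 0.415.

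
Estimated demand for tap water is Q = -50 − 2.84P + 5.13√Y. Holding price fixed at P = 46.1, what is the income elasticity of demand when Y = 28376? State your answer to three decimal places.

At P = 46.1, Y = 28376: Q = 683.234.
Holding P constant, ∂Q/∂Y = 5.13/(2√Y) = 0.0152269.
η_Y = (∂Q/∂Y)·(Y/Q) = 0.0152269 × (28376/683.234) = 0.632.

0.632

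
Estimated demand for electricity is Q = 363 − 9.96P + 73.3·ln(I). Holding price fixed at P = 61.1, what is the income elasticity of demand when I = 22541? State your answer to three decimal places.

At P = 61.1, I = 22541: Q = 489.137.
Holding P constant, ∂Q/∂I = 73.3/I = 0.00325185.
η_I = (∂Q/∂I)·(I/Q) = 0.00325185 × (22541/489.137) = 0.150.

0.150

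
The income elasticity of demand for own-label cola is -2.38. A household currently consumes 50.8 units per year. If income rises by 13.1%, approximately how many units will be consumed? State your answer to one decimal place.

%ΔQ ≈ η × %ΔI = -2.38 × 13.1% = -31.178%.
New Q ≈ 50.8 × (1 − 0.31178) = 35.0.

35.0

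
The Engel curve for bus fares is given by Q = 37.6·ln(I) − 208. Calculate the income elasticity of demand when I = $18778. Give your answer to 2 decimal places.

0.23

At I = 18778: Q = 162.001.
dQ/dI = 37.6/I = 0.00200234 at this income.
η = (dQ/dI)·(I/Q) = 0.00200234 × (18778/162.001) = 0.23.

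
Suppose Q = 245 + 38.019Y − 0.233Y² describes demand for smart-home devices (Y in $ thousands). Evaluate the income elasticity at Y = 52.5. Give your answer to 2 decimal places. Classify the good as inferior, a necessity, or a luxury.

0.45 (necessity)

At Y = 52.5: Q = 1598.7913.
dQ/dY = 38.019 − 0.466Y = 13.55400.
η = (dQ/dY)·(Y/Q) = 13.55400 × (52.5/1598.7913) = 0.45.
0 < η < 1 ⇒ necessity.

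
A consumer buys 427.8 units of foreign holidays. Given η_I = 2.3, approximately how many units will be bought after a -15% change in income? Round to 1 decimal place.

%ΔQ ≈ η × %ΔI = 2.3 × (-15%) = -34.5%.
New Q ≈ 427.8 × (1 − 0.345) = 280.2.

280.2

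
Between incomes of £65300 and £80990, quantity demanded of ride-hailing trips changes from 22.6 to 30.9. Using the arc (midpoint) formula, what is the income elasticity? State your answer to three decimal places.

1.446

ΔQ = 30.9 − 22.6 = 8.3; midpoint Q̄ = (22.6 + 30.9)/2 = 26.75.
ΔI = 80990 − 65300 = 15690; midpoint Ī = (65300 + 80990)/2 = 73145.
η = (ΔQ/Q̄) ÷ (ΔI/Ī) = (8.3/26.75) ÷ (15690/73145) = 1.446.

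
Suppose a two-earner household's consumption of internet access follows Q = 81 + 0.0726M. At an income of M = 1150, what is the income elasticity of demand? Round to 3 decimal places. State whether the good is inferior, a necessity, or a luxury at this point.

At M = 1150: Q = 164.490.
dQ/dM = 0.0726.
η = (dQ/dM)·(M/Q) = 0.0726 × (1150/164.490) = 0.508.
Since 0 < η < 1, the good is a necessity.

0.508 (necessity)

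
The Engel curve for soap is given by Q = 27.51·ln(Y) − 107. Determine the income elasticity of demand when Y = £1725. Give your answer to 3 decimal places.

0.281

At Y = 1725: Q = 98.032.
dQ/dY = 27.51/Y = 0.0159478 at this income.
η = (dQ/dY)·(Y/Q) = 0.0159478 × (1725/98.032) = 0.281.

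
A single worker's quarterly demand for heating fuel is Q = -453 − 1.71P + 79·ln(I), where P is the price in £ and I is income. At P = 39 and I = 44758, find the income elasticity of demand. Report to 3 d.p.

At P = 39, I = 44758: Q = 326.323.
Holding P constant, ∂Q/∂I = 79/I = 0.00176505.
η_I = (∂Q/∂I)·(I/Q) = 0.00176505 × (44758/326.323) = 0.242.

0.242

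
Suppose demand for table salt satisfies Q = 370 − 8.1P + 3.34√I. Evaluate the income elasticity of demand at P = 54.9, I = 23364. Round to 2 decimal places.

At P = 54.9, I = 23364: Q = 435.839.
Holding P constant, ∂Q/∂I = 3.34/(2√I) = 0.0109255.
η_I = (∂Q/∂I)·(I/Q) = 0.0109255 × (23364/435.839) = 0.59.

0.59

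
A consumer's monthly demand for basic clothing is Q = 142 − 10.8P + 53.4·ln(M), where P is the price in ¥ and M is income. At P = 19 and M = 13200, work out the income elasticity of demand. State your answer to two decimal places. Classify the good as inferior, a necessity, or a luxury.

0.12 (necessity)

At P = 19, M = 13200: Q = 443.458.
Holding P constant, ∂Q/∂M = 53.4/M = 0.00404545.
η_M = (∂Q/∂M)·(M/Q) = 0.00404545 × (13200/443.458) = 0.12.
Since 0 < η < 1, this is a necessity.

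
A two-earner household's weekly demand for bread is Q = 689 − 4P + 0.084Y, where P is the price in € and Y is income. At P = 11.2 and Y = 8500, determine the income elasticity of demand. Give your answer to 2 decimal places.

At P = 11.2, Y = 8500: Q = 1358.200.
Holding P constant, ∂Q/∂Y = 0.084.
η_Y = (∂Q/∂Y)·(Y/Q) = 0.084 × (8500/1358.200) = 0.53.

0.53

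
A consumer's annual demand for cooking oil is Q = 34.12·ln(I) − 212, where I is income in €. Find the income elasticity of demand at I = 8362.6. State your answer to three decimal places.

At I = 8362.6: Q = 96.156.
dQ/dI = 34.12/I = 0.00408007 at this income.
η = (dQ/dI)·(I/Q) = 0.00408007 × (8362.6/96.156) = 0.355.

0.355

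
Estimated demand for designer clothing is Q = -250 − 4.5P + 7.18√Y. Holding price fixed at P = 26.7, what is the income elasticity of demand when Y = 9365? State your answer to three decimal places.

1.070

At P = 26.7, Y = 9365: Q = 324.680.
Holding P constant, ∂Q/∂Y = 7.18/(2√Y) = 0.0370972.
η_Y = (∂Q/∂Y)·(Y/Q) = 0.0370972 × (9365/324.680) = 1.070.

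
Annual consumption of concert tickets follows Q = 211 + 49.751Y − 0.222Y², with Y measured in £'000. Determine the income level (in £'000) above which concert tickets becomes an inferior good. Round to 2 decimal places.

dQ/dY = 49.751 − 0.444Y.
The good is inferior where dQ/dY < 0. Setting dQ/dY = 0 gives Y = 49.751 / 0.444 = 112.05.

112.05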